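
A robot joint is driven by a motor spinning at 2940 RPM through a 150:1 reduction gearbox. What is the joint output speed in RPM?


omega_joint = omega_motor / N = 2940 / 150 = 19.6000

19.6000 RPM


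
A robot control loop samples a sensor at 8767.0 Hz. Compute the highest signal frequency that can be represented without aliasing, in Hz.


f_max = f_s/2 = 8767.0/2 = 4383.5000

4383.5000 Hz


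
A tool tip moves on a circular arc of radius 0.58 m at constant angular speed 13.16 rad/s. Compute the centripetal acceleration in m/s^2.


a_c = omega^2 * r = 13.16^2 * 0.58 = 100.4476

100.4476 m/s^2


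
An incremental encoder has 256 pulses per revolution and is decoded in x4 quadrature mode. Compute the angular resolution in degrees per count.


resolution = 360 / (PPR * 4) = 360 / 1024 = 0.3516

0.3516 degrees


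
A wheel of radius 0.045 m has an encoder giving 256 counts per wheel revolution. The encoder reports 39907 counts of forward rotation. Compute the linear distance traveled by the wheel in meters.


revs = 39907/256 = 155.886719
d = revs * 2*pi*r = 155.886719 * 2*pi*0.045 = 44.0759

44.0759 m


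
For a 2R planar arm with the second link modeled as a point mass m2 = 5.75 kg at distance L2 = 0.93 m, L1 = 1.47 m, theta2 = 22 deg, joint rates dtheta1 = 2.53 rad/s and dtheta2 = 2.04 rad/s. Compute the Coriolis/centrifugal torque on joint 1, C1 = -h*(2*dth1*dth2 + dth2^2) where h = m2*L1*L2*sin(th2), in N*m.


h = m2*L1*L2*sin(th2) = 5.75*1.47*0.93*sin(22 deg) = 2.944717
C1 = -h*(2*2.53*2.04 + 2.04^2) = -2.944717*14.4840 = -42.6513

-42.6513 N*m


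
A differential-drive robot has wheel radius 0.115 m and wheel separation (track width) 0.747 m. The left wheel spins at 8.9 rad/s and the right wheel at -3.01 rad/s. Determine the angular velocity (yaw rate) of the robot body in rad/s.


omega = r*(wR - wL)/L = 0.115*(-3.01 - (8.9))/0.747 = -1.8335

-1.8335 rad/s


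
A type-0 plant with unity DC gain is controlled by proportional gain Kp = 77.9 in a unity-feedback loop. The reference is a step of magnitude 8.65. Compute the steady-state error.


e_ss = R/(1 + Kp) = 8.65/(1 + 77.9) = 8.65/78.9000 = 0.1096

0.1096


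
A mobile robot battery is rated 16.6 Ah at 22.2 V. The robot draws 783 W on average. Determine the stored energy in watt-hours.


E = capacity * V = 16.6*22.2 = 368.5200

368.5200 Wh


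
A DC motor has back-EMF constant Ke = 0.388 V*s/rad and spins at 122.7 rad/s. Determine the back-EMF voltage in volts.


V_emf = Ke * omega = 0.388*122.7 = 47.6076

47.6076 V


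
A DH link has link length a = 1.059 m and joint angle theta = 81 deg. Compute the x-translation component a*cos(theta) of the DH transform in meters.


a*cos(theta) = 1.059*cos(81 deg) = 0.1657

0.1657 m


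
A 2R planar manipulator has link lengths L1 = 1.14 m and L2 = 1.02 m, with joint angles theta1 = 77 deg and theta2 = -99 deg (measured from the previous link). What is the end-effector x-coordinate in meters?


x = L1*cos(th1) + L2*cos(th1+th2) = 1.14*cos(77 deg) + 1.02*cos(-22 deg) = 1.2022

1.2022 m


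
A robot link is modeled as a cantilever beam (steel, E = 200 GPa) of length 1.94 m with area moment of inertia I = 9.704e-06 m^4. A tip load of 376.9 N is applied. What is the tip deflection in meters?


delta = F*L^3/(3*E*I) = 376.9*1.94^3/(3*2.000e+11*9.704e-06)
      = 2751.8916296/5822400 = 4.7264e-04

4.7264e-04 m


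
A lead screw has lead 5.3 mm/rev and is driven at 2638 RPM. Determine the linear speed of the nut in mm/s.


v = lead * (RPM/60) = 5.3*2638/60 = 233.0233

233.0233 mm/s


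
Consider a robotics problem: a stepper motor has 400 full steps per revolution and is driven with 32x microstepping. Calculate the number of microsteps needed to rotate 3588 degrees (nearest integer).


step_size = 360/(400*32) = 360/12800 = 0.028125 deg
n = 3588/(360/12800) = 3588*12800/360 = 127573.3333 -> 127573

127573 steps


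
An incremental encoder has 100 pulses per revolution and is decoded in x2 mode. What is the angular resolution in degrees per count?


resolution = 360 / (PPR * 2) = 360 / 200 = 1.8000

1.8000 degrees


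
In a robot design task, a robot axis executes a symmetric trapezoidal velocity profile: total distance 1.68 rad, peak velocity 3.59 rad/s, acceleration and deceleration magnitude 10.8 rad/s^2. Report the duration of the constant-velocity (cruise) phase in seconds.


t_acc = v/a = 0.332407 s, d_acc = v^2/(2a) = 0.596671 rad each
d_cruise = 1.68 - 2*0.596671 = 0.486658 rad
t_cruise = d_cruise/v = 0.486658/3.59 = 0.1356

0.1356 s


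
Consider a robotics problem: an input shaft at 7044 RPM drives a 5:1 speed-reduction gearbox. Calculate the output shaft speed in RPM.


omega_out = omega_in / N = 7044 / 5 = 1408.8000

1408.8000 RPM


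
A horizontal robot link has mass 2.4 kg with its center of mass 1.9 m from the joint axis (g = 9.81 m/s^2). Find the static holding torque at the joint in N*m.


tau = m*g*L = 2.4 * 9.81 * 1.9 = 44.7336

44.7336 N*m


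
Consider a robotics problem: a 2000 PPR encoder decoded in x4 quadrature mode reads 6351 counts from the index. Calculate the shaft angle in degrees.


angle = counts * 360 / (PPR*4) = 6351 * 360 / 8000 = 285.7950

285.7950 degrees


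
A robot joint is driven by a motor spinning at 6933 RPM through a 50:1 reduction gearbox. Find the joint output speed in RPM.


omega_joint = omega_motor / N = 6933 / 50 = 138.6600

138.6600 RPM


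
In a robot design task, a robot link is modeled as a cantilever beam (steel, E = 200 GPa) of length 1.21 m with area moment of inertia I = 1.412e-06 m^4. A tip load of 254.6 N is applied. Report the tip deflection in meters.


delta = F*L^3/(3*E*I) = 254.6*1.21^3/(3*2.000e+11*1.412e-06)
      = 451.0394306/847200 = 5.3239e-04

5.3239e-04 m


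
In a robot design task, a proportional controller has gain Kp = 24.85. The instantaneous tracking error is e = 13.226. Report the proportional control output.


u_P = Kp * e = 24.85 * 13.226 = 328.6661

328.6661


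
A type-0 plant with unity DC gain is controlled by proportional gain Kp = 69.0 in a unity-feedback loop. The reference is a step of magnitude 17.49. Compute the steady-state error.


e_ss = R/(1 + Kp) = 17.49/(1 + 69.0) = 17.49/70.0000 = 0.2499

0.2499


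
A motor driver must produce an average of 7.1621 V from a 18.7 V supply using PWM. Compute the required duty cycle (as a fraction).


D = V_avg/V_supply = 7.1621/18.7 = 0.3830

0.3830


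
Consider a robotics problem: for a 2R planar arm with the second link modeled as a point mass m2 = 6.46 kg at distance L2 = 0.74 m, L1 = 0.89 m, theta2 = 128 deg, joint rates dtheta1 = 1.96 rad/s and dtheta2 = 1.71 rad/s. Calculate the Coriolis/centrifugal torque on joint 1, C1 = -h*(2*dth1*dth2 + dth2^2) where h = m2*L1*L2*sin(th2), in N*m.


h = m2*L1*L2*sin(th2) = 6.46*0.89*0.74*sin(128 deg) = 3.352636
C1 = -h*(2*1.96*1.71 + 1.71^2) = -3.352636*9.6273 = -32.2768

-32.2768 N*m


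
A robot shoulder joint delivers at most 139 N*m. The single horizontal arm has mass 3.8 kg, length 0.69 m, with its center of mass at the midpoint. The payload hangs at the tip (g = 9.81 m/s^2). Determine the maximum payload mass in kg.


tau_arm = m_arm*g*(L/2) = 3.8*9.81*0.69/2 = 12.8609 N*m
tau_payload = tau_max - tau_arm = 139 - 12.8609 = 126.1391
m_payload = tau_payload / (g*L) = 126.1391 / (9.81*0.69) = 18.6351

18.6351 kg


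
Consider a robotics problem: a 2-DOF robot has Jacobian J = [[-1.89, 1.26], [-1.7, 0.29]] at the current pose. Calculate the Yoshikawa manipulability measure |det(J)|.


det(J) = -1.89*0.29 - (1.26)*(-1.7) = 1.5939
|det(J)| = 1.5939

1.5939


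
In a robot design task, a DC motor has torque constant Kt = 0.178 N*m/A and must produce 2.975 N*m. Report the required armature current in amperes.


I = tau / Kt = 2.975/0.178 = 16.7135

16.7135 A


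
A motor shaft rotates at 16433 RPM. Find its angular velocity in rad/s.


omega = 16433 * 2*pi/60 = 1720.8597

1720.8597 rad/s


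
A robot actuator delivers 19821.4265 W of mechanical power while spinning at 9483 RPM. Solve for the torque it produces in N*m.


omega = 9483 * 2*pi/60 = 993.057438 rad/s
tau = P / omega = 19821.4265 / 993.057438 = 19.9600

19.9600 N*m


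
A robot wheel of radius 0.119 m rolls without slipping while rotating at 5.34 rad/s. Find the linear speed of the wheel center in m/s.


v = omega * r = 5.34 * 0.119 = 0.6355

0.6355 m/s


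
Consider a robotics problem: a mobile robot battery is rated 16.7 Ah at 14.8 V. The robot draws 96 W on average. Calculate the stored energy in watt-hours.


E = capacity * V = 16.7*14.8 = 247.1600

247.1600 Wh


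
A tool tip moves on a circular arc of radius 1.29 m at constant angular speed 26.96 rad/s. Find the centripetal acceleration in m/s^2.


a_c = omega^2 * r = 26.96^2 * 1.29 = 937.6257

937.6257 m/s^2


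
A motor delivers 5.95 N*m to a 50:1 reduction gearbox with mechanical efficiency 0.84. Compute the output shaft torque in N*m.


tau_out = tau_in * N * eta = 5.95 * 50 * 0.84 = 249.9000

249.9000 N*m


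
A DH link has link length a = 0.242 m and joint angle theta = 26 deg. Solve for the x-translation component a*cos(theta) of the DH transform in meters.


a*cos(theta) = 0.242*cos(26 deg) = 0.2175

0.2175 m


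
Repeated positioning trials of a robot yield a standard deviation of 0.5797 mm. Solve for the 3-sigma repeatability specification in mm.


repeatability = 3*sigma = 3*0.5797 = 1.7391

1.7391 mm


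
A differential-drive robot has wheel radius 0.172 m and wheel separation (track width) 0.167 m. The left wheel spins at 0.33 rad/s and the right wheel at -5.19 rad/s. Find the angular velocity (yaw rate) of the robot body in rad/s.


omega = r*(wR - wL)/L = 0.172*(-5.19 - (0.33))/0.167 = -5.6853

-5.6853 rad/s


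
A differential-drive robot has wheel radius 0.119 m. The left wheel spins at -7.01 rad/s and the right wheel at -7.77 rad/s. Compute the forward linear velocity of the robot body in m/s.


v = r*(wR + wL)/2 = 0.119*(-7.77 + -7.01)/2 = -0.8794

-0.8794 m/s


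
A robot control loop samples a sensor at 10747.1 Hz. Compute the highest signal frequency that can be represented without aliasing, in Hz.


f_max = f_s/2 = 10747.1/2 = 5373.5500

5373.5500 Hz


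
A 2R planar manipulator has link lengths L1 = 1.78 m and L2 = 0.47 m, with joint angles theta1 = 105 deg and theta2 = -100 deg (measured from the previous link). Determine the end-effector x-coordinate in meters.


x = L1*cos(th1) + L2*cos(th1+th2) = 1.78*cos(105 deg) + 0.47*cos(5 deg) = 0.0075

0.0075 m


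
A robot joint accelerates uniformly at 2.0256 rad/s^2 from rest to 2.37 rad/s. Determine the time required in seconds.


t = delta_omega / alpha = 2.37 / 2.0256 = 1.1700

1.1700 s


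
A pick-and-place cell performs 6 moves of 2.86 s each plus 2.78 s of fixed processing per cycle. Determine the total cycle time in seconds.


T = 6*2.86 + 2.78 = 19.9400

19.9400 s


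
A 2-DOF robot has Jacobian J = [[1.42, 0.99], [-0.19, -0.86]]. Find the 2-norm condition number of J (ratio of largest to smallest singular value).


JJ^T eigenvalues: trace(JJ^T) = 3.7722, det(JJ^T) = det(J)^2 = 1.06729561
s_max^2 = (3.7722 + sqrt(9.96031040))/2 = 3.46409797
s_min^2 = (3.7722 - sqrt(9.96031040))/2 = 0.30810203
kappa = s_max/s_min = sqrt(3.46409797/0.30810203) = 3.3531

3.3531


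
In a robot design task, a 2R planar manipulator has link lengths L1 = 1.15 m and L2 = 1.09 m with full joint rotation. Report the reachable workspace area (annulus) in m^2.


r_max = L1 + L2 = 2.2400, r_min = |L1 - L2| = 0.0600
A = pi*(r_max^2 - r_min^2) = pi*(5.0176 - 0.0036) = 15.7519

15.7519 m^2


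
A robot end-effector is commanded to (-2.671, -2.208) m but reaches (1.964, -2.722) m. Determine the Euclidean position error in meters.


dx = 1.964 - (-2.671) = 4.6350, dy = -2.722 - (-2.208) = -0.5140
err = sqrt(21.483225 + 0.264196) = 4.6634

4.6634 m


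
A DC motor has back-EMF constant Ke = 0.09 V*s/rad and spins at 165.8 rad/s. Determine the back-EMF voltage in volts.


V_emf = Ke * omega = 0.09*165.8 = 14.9220

14.9220 V


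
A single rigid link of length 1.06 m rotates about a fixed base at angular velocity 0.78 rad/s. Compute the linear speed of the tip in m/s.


v = L*omega = 1.06 * 0.78 = 0.8268

0.8268 m/s


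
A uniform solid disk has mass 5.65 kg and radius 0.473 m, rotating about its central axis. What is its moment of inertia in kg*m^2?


I = (1/2)*m*R^2 = 0.5*5.65*0.473^2 = 0.6320

0.6320 kg*m^2


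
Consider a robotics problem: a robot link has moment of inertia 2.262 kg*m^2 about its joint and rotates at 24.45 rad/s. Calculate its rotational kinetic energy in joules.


KE = (1/2)*I*omega^2 = 0.5*2.262*24.45^2 = 676.1146

676.1146 J


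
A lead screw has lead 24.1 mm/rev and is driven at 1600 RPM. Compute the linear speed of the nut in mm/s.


v = lead * (RPM/60) = 24.1*1600/60 = 642.6667

642.6667 mm/s


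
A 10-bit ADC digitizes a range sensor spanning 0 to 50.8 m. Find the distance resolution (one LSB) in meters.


res = range / 2^n = 50.8/2^10 = 50.8/1024 = 0.0496

0.0496 m


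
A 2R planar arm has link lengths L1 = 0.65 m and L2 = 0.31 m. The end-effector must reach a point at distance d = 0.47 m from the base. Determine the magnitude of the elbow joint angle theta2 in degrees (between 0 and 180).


cos(th2) = (d^2 - L1^2 - L2^2)/(2*L1*L2) = (0.47^2 - 0.65^2 - 0.31^2)/(2*0.65*0.31) = -0.73870968
th2 = acos(-0.73870968) = 137.6216 deg

137.6216 degrees


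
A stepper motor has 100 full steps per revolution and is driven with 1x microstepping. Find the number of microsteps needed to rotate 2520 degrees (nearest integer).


step_size = 360/(100*1) = 360/100 = 3.600000 deg
n = 2520/(360/100) = 2520*100/360 = 700

700 steps


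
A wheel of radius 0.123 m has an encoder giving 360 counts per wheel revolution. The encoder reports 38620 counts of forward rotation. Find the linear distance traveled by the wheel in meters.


revs = 38620/360 = 107.277778
d = revs * 2*pi*r = 107.277778 * 2*pi*0.123 = 82.9077

82.9077 m


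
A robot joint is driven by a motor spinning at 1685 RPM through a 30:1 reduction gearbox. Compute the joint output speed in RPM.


omega_joint = omega_motor / N = 1685 / 30 = 56.1667

56.1667 RPM


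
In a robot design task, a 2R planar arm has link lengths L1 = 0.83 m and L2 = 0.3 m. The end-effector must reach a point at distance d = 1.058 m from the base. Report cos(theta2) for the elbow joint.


cos(th2) = (d^2 - L1^2 - L2^2)/(2*L1*L2) = (1.058^2 - 0.83^2 - 0.3^2)/(2*0.83*0.3) = 0.6837

0.6837


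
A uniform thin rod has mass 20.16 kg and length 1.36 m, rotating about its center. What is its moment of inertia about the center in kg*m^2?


I = (1/12)*m*L^2 = (1/12)*20.16*1.36^2 = 3.1073

3.1073 kg*m^2


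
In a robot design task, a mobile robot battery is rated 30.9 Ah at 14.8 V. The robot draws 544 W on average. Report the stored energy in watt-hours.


E = capacity * V = 30.9*14.8 = 457.3200

457.3200 Wh


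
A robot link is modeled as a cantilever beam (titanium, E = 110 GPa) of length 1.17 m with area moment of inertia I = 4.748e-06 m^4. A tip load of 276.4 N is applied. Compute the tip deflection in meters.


delta = F*L^3/(3*E*I) = 276.4*1.17^3/(3*1.100e+11*4.748e-06)
      = 442.6858332/1566840 = 2.8253e-04

2.8253e-04 m


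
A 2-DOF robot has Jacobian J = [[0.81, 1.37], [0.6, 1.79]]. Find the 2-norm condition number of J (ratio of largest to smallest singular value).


JJ^T eigenvalues: trace(JJ^T) = 6.0971, det(JJ^T) = det(J)^2 = 0.39425841
s_max^2 = (6.0971 + sqrt(35.59759477))/2 = 6.03173600
s_min^2 = (6.0971 - sqrt(35.59759477))/2 = 0.06536400
kappa = s_max/s_min = sqrt(6.03173600/0.06536400) = 9.6062

9.6062


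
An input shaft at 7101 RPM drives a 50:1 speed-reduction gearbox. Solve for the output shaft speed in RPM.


omega_out = omega_in / N = 7101 / 50 = 142.0200

142.0200 RPM


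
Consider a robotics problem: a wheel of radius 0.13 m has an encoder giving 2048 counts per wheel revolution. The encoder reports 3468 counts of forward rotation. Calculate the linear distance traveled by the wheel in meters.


revs = 3468/2048 = 1.693359
d = revs * 2*pi*r = 1.693359 * 2*pi*0.13 = 1.3832

1.3832 m


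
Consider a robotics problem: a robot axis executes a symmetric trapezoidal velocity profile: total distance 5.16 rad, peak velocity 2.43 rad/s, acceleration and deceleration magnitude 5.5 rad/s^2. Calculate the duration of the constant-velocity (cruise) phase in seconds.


t_acc = v/a = 0.441818 s, d_acc = v^2/(2a) = 0.536809 rad each
d_cruise = 5.16 - 2*0.536809 = 4.086382 rad
t_cruise = d_cruise/v = 4.086382/2.43 = 1.6816

1.6816 s


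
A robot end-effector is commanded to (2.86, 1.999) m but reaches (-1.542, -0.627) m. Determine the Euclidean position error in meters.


dx = -1.542 - (2.86) = -4.4020, dy = -0.627 - (1.999) = -2.6260
err = sqrt(19.377604 + 6.895876) = 5.1258

5.1258 m


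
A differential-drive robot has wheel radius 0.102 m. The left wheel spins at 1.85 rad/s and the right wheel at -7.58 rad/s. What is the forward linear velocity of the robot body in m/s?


v = r*(wR + wL)/2 = 0.102*(-7.58 + 1.85)/2 = -0.2922

-0.2922 m/s


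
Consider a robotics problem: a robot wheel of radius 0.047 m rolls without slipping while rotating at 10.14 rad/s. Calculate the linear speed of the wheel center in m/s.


v = omega * r = 10.14 * 0.047 = 0.4766

0.4766 m/s


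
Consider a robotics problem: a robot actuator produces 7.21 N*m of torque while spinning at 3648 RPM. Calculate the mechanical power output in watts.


omega = 3648 * 2*pi/60 = 382.017667 rad/s
P = tau * omega = 7.21 * 382.017667 = 2754.3474

2754.3474 W


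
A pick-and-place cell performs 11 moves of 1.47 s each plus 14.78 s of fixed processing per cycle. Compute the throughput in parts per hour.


T_cycle = 11*1.47 + 14.78 = 30.9500 s
rate = 3600/T = 116.3166

116.3166 parts/hour


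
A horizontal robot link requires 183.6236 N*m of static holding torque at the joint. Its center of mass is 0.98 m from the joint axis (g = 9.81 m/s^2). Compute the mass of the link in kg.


m = tau / (g*L) = 183.6236 / (9.81 * 0.98) = 19.1000

19.1000 kg


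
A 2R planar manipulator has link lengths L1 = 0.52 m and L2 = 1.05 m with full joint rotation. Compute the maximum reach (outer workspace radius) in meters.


r_max = L1 + L2 = 0.52 + 1.05 = 1.5700

1.5700 m


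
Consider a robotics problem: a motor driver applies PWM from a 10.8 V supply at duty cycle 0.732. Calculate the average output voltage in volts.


V_avg = V_supply * D = 10.8*0.732 = 7.9056

7.9056 V


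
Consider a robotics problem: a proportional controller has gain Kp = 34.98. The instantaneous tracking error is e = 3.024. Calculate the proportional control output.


u_P = Kp * e = 34.98 * 3.024 = 105.7795

105.7795


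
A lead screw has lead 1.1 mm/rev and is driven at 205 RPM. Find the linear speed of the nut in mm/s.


v = lead * (RPM/60) = 1.1*205/60 = 3.7583

3.7583 mm/s


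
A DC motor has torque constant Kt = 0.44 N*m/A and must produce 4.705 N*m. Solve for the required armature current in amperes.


I = tau / Kt = 4.705/0.44 = 10.6932

10.6932 A


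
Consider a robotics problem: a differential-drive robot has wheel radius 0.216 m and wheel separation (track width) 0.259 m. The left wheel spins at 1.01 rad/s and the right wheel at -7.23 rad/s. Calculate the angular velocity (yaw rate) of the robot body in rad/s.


omega = r*(wR - wL)/L = 0.216*(-7.23 - (1.01))/0.259 = -6.8720

-6.8720 rad/s


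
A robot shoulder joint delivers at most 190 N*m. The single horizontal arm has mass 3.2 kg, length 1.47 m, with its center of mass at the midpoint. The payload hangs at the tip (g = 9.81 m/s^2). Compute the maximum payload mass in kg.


tau_arm = m_arm*g*(L/2) = 3.2*9.81*1.47/2 = 23.0731 N*m
tau_payload = tau_max - tau_arm = 190 - 23.0731 = 166.9269
m_payload = tau_payload / (g*L) = 166.9269 / (9.81*1.47) = 11.5755

11.5755 kg


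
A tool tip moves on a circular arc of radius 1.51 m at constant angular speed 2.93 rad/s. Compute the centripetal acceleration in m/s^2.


a_c = omega^2 * r = 2.93^2 * 1.51 = 12.9632

12.9632 m/s^2


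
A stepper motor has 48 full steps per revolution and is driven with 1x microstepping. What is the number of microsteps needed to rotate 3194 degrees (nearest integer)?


step_size = 360/(48*1) = 360/48 = 7.500000 deg
n = 3194/(360/48) = 3194*48/360 = 425.8667 -> 426

426 steps


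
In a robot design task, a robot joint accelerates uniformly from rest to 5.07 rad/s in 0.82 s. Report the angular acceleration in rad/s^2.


alpha = delta_omega / t = 5.07 / 0.82 = 6.1829

6.1829 rad/s^2


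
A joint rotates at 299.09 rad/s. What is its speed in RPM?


RPM = 299.09 * 60/(2*pi) = 2856.0991

2856.0991 RPM


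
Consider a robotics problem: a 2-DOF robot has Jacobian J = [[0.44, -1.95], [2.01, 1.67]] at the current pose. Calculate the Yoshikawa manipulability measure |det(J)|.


det(J) = 0.44*1.67 - (-1.95)*(2.01) = 4.6543
|det(J)| = 4.6543

4.6543


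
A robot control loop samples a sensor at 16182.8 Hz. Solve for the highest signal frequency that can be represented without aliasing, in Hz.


f_max = f_s/2 = 16182.8/2 = 8091.4000

8091.4000 Hz


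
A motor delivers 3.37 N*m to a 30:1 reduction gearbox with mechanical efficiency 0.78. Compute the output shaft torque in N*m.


tau_out = tau_in * N * eta = 3.37 * 30 * 0.78 = 78.8580

78.8580 N*m


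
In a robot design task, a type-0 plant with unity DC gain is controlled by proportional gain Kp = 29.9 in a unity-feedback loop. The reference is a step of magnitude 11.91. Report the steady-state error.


e_ss = R/(1 + Kp) = 11.91/(1 + 29.9) = 11.91/30.9000 = 0.3854

0.3854


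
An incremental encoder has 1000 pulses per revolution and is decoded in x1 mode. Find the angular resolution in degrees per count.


resolution = 360 / (PPR * 1) = 360 / 1000 = 0.3600

0.3600 degrees


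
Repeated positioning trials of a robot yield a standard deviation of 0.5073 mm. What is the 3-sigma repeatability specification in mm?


repeatability = 3*sigma = 3*0.5073 = 1.5219

1.5219 mm


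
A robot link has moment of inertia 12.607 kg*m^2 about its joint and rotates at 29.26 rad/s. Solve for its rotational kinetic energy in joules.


KE = (1/2)*I*omega^2 = 0.5*12.607*29.26^2 = 5396.7264

5396.7264 J


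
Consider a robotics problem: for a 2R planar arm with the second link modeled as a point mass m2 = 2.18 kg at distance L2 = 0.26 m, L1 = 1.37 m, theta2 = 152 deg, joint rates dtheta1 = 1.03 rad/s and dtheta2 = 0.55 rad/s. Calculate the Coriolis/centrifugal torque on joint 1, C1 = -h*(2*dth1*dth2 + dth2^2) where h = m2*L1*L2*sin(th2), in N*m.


h = m2*L1*L2*sin(th2) = 2.18*1.37*0.26*sin(152 deg) = 0.364552
C1 = -h*(2*1.03*0.55 + 0.55^2) = -0.364552*1.4355 = -0.5233

-0.5233 N*m


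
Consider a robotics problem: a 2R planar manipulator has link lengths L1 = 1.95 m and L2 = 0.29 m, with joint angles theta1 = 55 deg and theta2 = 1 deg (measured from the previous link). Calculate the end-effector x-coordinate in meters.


x = L1*cos(th1) + L2*cos(th1+th2) = 1.95*cos(55 deg) + 0.29*cos(56 deg) = 1.2806

1.2806 m


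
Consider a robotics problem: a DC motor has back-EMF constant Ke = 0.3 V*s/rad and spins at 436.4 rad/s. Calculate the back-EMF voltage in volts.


V_emf = Ke * omega = 0.3*436.4 = 130.9200

130.9200 V


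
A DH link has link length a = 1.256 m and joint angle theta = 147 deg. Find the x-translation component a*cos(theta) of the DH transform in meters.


a*cos(theta) = 1.256*cos(147 deg) = -1.0534

-1.0534 m


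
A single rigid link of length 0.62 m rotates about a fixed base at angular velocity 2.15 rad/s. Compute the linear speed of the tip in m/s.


v = L*omega = 0.62 * 2.15 = 1.3330

1.3330 m/s


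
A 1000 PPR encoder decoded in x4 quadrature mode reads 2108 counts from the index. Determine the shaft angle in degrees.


angle = counts * 360 / (PPR*4) = 2108 * 360 / 4000 = 189.7200

189.7200 degrees


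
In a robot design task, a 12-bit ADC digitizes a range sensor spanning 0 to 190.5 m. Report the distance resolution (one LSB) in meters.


res = range / 2^n = 190.5/2^12 = 190.5/4096 = 0.0465

0.0465 m


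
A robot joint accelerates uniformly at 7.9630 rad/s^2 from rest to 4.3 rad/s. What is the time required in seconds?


t = delta_omega / alpha = 4.3 / 7.9630 = 0.5400

0.5400 s


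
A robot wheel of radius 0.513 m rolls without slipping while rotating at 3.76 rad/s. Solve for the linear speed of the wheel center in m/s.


v = omega * r = 3.76 * 0.513 = 1.9289

1.9289 m/s


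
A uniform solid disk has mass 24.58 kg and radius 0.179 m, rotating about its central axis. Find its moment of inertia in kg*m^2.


I = (1/2)*m*R^2 = 0.5*24.58*0.179^2 = 0.3938

0.3938 kg*m^2


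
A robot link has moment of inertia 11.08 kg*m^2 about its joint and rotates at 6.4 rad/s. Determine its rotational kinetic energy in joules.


KE = (1/2)*I*omega^2 = 0.5*11.08*6.4^2 = 226.9184

226.9184 J


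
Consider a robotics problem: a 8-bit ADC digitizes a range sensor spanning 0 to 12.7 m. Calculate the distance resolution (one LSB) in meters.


res = range / 2^n = 12.7/2^8 = 12.7/256 = 0.0496

0.0496 m


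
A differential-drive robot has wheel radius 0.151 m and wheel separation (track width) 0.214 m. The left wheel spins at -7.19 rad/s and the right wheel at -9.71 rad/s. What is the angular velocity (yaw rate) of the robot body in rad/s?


omega = r*(wR - wL)/L = 0.151*(-9.71 - (-7.19))/0.214 = -1.7781

-1.7781 rad/s


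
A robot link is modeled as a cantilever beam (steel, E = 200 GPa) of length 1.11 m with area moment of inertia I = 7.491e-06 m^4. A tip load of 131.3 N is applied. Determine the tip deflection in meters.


delta = F*L^3/(3*E*I) = 131.3*1.11^3/(3*2.000e+11*7.491e-06)
      = 179.5699503/4494600 = 3.9952e-05

3.9952e-05 m


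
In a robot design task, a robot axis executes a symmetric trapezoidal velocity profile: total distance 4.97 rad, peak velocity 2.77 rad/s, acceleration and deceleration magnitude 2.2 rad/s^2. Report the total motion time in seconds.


t_acc = v/a = 2.77/2.2 = 1.259091 s
d_acc = v^2/(2a) = 1.743841 rad (each ramp)
d_cruise = 4.97 - 2*1.743841 = 1.482318 rad
t_cruise = 1.482318/2.77 = 0.535133 s
t_total = 2*1.259091 + 0.535133 = 3.0533

3.0533 s


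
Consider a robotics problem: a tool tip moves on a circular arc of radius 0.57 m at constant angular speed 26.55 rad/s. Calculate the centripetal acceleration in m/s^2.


a_c = omega^2 * r = 26.55^2 * 0.57 = 401.7944

401.7944 m/s^2


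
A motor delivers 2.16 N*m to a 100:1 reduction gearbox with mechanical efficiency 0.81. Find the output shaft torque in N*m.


tau_out = tau_in * N * eta = 2.16 * 100 * 0.81 = 174.9600

174.9600 N*m


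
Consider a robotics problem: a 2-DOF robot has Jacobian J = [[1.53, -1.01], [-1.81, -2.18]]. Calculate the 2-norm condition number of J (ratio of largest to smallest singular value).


JJ^T eigenvalues: trace(JJ^T) = 11.3895, det(JJ^T) = det(J)^2 = 26.66173225
s_max^2 = (11.3895 + sqrt(23.07378125))/2 = 8.09650880
s_min^2 = (11.3895 - sqrt(23.07378125))/2 = 3.29299120
kappa = s_max/s_min = sqrt(8.09650880/3.29299120) = 1.5680

1.5680


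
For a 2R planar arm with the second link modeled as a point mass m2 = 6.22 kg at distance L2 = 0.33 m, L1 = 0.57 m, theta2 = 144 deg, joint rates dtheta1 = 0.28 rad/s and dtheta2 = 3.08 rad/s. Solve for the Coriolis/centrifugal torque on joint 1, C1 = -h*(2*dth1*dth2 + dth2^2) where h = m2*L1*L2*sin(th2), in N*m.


h = m2*L1*L2*sin(th2) = 6.22*0.57*0.33*sin(144 deg) = 0.687698
C1 = -h*(2*0.28*3.08 + 3.08^2) = -0.687698*11.2112 = -7.7099

-7.7099 N*m


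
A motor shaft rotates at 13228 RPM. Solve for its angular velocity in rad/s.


omega = 13228 * 2*pi/60 = 1385.2329

1385.2329 rad/s


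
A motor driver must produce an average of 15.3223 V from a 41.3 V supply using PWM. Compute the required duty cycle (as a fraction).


D = V_avg/V_supply = 15.3223/41.3 = 0.3710

0.3710


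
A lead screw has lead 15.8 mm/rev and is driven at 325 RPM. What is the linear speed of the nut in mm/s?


v = lead * (RPM/60) = 15.8*325/60 = 85.5833

85.5833 mm/s


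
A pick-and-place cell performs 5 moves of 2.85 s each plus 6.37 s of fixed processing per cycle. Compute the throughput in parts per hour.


T_cycle = 5*2.85 + 6.37 = 20.6200 s
rate = 3600/T = 174.5878

174.5878 parts/hour


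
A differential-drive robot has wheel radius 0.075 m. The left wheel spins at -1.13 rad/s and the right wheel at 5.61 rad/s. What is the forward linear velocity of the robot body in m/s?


v = r*(wR + wL)/2 = 0.075*(5.61 + -1.13)/2 = 0.1680

0.1680 m/s


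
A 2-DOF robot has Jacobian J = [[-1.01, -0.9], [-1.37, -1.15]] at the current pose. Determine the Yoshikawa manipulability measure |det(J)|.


det(J) = -1.01*-1.15 - (-0.9)*(-1.37) = -0.0715
|det(J)| = 0.0715

0.0715


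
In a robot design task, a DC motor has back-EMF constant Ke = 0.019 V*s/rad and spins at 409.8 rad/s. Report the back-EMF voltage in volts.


V_emf = Ke * omega = 0.019*409.8 = 7.7862

7.7862 V


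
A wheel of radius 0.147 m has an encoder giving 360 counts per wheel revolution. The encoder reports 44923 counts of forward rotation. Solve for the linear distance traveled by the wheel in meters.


revs = 44923/360 = 124.786111
d = revs * 2*pi*r = 124.786111 * 2*pi*0.147 = 115.2560

115.2560 m


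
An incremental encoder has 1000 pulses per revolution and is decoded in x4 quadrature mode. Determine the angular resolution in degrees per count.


resolution = 360 / (PPR * 4) = 360 / 4000 = 0.0900

0.0900 degrees


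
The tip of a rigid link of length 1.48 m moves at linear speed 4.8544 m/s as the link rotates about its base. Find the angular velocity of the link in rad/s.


omega = v / L = 4.8544 / 1.48 = 3.2800

3.2800 rad/s


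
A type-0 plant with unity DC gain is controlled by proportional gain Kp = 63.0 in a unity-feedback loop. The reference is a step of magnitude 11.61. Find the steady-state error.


e_ss = R/(1 + Kp) = 11.61/(1 + 63.0) = 11.61/64.0000 = 0.1814

0.1814


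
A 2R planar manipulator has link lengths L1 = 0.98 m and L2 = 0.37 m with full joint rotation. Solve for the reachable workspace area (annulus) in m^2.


r_max = L1 + L2 = 1.3500, r_min = |L1 - L2| = 0.6100
A = pi*(r_max^2 - r_min^2) = pi*(1.8225 - 0.3721) = 4.5566

4.5566 m^2


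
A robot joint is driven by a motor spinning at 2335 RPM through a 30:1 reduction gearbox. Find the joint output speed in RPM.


omega_joint = omega_motor / N = 2335 / 30 = 77.8333

77.8333 RPM


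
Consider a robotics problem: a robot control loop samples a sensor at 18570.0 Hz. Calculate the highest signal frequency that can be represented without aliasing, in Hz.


f_max = f_s/2 = 18570.0/2 = 9285.0000

9285.0000 Hz


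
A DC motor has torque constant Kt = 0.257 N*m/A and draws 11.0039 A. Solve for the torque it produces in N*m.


tau = Kt * I = 0.257*11.0039 = 2.8280

2.8280 N*m


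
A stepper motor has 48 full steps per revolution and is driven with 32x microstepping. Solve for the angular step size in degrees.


step = 360/(48*32) = 360/1536 = 0.2344

0.2344 degrees


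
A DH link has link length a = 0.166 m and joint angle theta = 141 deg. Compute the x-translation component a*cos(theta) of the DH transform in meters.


a*cos(theta) = 0.166*cos(141 deg) = -0.1290

-0.1290 m


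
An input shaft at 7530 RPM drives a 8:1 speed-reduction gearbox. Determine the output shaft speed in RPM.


omega_out = omega_in / N = 7530 / 8 = 941.2500

941.2500 RPM


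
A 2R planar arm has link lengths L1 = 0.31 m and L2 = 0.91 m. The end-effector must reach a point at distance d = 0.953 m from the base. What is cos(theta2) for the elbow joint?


cos(th2) = (d^2 - L1^2 - L2^2)/(2*L1*L2) = (0.953^2 - 0.31^2 - 0.91^2)/(2*0.31*0.91) = -0.0283

-0.0283


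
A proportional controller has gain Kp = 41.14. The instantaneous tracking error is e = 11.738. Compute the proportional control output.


u_P = Kp * e = 41.14 * 11.738 = 482.9013

482.9013


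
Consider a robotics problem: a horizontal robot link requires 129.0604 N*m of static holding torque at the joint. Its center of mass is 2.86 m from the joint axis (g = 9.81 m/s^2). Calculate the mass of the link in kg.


m = tau / (g*L) = 129.0604 / (9.81 * 2.86) = 4.6000

4.6000 kg


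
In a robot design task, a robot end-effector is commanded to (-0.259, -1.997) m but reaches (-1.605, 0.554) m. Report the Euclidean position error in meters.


dx = -1.605 - (-0.259) = -1.3460, dy = 0.554 - (-1.997) = 2.5510
err = sqrt(1.811716 + 6.507601) = 2.8843

2.8843 m


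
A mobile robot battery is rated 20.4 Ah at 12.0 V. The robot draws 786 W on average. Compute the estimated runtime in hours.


E = 20.4*12.0 = 244.8000 Wh
t = E/P = 244.8000/786 = 0.3115

0.3115 hours


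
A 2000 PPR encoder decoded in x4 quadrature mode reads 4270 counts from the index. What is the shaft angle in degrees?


angle = counts * 360 / (PPR*4) = 4270 * 360 / 8000 = 192.1500

192.1500 degrees


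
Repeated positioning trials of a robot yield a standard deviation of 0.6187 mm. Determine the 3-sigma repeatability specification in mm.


repeatability = 3*sigma = 3*0.6187 = 1.8561

1.8561 mm


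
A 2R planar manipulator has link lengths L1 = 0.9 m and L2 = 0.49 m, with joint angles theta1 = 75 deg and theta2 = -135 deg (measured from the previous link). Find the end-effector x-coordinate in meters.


x = L1*cos(th1) + L2*cos(th1+th2) = 0.9*cos(75 deg) + 0.49*cos(-60 deg) = 0.4779

0.4779 m


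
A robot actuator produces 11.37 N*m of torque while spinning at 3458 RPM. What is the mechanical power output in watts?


omega = 3458 * 2*pi/60 = 362.120913 rad/s
P = tau * omega = 11.37 * 362.120913 = 4117.3148

4117.3148 W


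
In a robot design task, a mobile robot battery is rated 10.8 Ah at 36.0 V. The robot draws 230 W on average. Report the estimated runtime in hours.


E = 10.8*36.0 = 388.8000 Wh
t = E/P = 388.8000/230 = 1.6904

1.6904 hours


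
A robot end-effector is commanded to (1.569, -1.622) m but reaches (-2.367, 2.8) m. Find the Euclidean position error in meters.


dx = -2.367 - (1.569) = -3.9360, dy = 2.8 - (-1.622) = 4.4220
err = sqrt(15.492096 + 19.554084) = 5.9200

5.9200 m


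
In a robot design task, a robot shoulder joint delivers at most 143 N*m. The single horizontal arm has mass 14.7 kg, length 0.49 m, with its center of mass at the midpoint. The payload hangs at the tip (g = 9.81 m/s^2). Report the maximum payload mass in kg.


tau_arm = m_arm*g*(L/2) = 14.7*9.81*0.49/2 = 35.3307 N*m
tau_payload = tau_max - tau_arm = 143 - 35.3307 = 107.6693
m_payload = tau_payload / (g*L) = 107.6693 / (9.81*0.49) = 22.3989

22.3989 kg


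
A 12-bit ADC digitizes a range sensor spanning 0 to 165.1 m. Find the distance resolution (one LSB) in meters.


res = range / 2^n = 165.1/2^12 = 165.1/4096 = 0.0403

0.0403 m


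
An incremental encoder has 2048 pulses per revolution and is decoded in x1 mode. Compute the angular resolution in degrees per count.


resolution = 360 / (PPR * 1) = 360 / 2048 = 0.1758

0.1758 degrees


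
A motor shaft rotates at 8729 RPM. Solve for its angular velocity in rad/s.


omega = 8729 * 2*pi/60 = 914.0987

914.0987 rad/s


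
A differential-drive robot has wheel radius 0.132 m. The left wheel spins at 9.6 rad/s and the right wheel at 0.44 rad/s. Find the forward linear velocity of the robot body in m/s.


v = r*(wR + wL)/2 = 0.132*(0.44 + 9.6)/2 = 0.6626

0.6626 m/s


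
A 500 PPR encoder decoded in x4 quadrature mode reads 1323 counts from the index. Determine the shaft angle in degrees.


angle = counts * 360 / (PPR*4) = 1323 * 360 / 2000 = 238.1400

238.1400 degrees


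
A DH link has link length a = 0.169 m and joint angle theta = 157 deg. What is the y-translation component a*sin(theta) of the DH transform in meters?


a*sin(theta) = 0.169*sin(157 deg) = 0.0660

0.0660 m


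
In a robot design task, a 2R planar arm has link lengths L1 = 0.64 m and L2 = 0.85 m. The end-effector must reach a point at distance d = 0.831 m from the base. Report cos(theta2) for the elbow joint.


cos(th2) = (d^2 - L1^2 - L2^2)/(2*L1*L2) = (0.831^2 - 0.64^2 - 0.85^2)/(2*0.64*0.85) = -0.4058

-0.4058


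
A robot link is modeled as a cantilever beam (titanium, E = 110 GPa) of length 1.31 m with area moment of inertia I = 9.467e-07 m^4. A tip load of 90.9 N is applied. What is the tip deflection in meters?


delta = F*L^3/(3*E*I) = 90.9*1.31^3/(3*1.100e+11*9.467e-07)
      = 204.3514719/312411 = 6.5411e-04

6.5411e-04 m


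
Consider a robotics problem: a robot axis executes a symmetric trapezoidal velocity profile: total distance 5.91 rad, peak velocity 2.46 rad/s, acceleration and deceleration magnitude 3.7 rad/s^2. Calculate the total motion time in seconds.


t_acc = v/a = 2.46/3.7 = 0.664865 s
d_acc = v^2/(2a) = 0.817784 rad (each ramp)
d_cruise = 5.91 - 2*0.817784 = 4.274432 rad
t_cruise = 4.274432/2.46 = 1.737574 s
t_total = 2*0.664865 + 1.737574 = 3.0673

3.0673 s


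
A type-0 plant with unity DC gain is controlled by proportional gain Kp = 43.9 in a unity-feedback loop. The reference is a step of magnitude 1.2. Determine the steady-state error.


e_ss = R/(1 + Kp) = 1.2/(1 + 43.9) = 1.2/44.9000 = 0.0267

0.0267


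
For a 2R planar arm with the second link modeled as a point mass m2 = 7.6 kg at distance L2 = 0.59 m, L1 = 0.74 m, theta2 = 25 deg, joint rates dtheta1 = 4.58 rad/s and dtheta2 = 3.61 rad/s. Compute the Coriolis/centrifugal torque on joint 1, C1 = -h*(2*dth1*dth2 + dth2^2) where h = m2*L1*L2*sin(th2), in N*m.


h = m2*L1*L2*sin(th2) = 7.6*0.74*0.59*sin(25 deg) = 1.402315
C1 = -h*(2*4.58*3.61 + 3.61^2) = -1.402315*46.0997 = -64.6463

-64.6463 N*m


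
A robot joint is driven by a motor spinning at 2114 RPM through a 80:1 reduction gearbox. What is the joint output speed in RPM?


omega_joint = omega_motor / N = 2114 / 80 = 26.4250

26.4250 RPM


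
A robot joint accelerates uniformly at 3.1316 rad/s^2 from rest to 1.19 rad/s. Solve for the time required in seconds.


t = delta_omega / alpha = 1.19 / 3.1316 = 0.3800

0.3800 s


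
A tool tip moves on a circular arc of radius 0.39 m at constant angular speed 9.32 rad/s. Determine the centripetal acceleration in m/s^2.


a_c = omega^2 * r = 9.32^2 * 0.39 = 33.8763

33.8763 m/s^2


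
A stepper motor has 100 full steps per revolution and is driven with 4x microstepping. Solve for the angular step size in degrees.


step = 360/(100*4) = 360/400 = 0.9000

0.9000 degrees


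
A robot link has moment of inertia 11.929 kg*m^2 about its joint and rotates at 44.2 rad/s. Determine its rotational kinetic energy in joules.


KE = (1/2)*I*omega^2 = 0.5*11.929*44.2^2 = 11652.4858

11652.4858 J


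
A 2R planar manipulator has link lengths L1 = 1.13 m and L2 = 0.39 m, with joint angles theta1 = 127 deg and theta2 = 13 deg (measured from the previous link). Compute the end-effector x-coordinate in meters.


x = L1*cos(th1) + L2*cos(th1+th2) = 1.13*cos(127 deg) + 0.39*cos(140 deg) = -0.9788

-0.9788 m


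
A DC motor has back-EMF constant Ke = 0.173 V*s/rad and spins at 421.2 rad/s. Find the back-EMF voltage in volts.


V_emf = Ke * omega = 0.173*421.2 = 72.8676

72.8676 V


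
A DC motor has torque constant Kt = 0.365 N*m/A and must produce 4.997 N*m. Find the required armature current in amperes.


I = tau / Kt = 4.997/0.365 = 13.6904

13.6904 A
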